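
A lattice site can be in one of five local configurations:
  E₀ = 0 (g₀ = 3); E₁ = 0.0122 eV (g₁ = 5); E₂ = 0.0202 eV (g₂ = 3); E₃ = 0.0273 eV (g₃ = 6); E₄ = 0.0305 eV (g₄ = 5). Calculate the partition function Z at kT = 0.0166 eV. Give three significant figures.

Eᵢ/kT = 0, 0.73494, 1.2169, 1.6446, 1.8373.
Z = Σ gᵢe^(−Eᵢ/kT) = 3·e^(−0) + 5·e^(−0.73494) + 3·e^(−1.2169) + 6·e^(−1.6446) + 5·e^(−1.8373) = 3.0000 + 2.3977 + 0.88844 + 1.1585 + 0.79623 = 8.2409.

Z = 8.24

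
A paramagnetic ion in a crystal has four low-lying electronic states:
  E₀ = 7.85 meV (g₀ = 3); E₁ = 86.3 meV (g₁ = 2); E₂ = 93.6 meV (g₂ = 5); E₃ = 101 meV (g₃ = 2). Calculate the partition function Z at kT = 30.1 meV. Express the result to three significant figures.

Z = 2.72

Eᵢ/kT = 0.26080, 2.8671, 3.1096, 3.3555.
Z = Σ gᵢe^(−Eᵢ/kT) = 3·e^(−0.26080) + 2·e^(−2.8671) + 5·e^(−3.1096) + 2·e^(−3.3555) = 2.3113 + 0.11373 + 0.22309 + 0.069784 = 2.7179.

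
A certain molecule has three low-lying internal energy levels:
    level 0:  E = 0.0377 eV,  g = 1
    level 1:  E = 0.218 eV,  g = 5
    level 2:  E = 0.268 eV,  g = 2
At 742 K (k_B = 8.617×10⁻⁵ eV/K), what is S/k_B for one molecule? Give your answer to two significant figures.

1.1

k_BT = 8.617×10⁻⁵ × 742 K = 0.06394 eV.
Eᵢ/kT = 0.5896, 3.409, 4.191.
Z = Σ gᵢe^(−Eᵢ/kT) = 1·e^(−0.5896) + 5·e^(−3.409) + 2·e^(−4.191) = 0.5545 + 0.1654 + 0.03026 = 0.7502.
⟨E⟩ = Σ EᵢPᵢ = 0.08674 eV.
S/k_B = ln Z + ⟨E⟩/kT = ln(0.7502) + 0.08674/0.06394 = -0.2874 + 1.357 = 1.1.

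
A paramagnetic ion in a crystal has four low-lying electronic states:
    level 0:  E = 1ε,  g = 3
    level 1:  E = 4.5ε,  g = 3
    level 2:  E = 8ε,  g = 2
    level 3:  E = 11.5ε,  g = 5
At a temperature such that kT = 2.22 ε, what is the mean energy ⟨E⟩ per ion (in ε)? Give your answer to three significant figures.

Eᵢ/kT = 0.45045, 2.0270, 3.6036, 5.1802.
Z = Σ gᵢe^(−Eᵢ/kT) = 3·e^(−0.45045) + 3·e^(−2.0270) + 2·e^(−3.6036) + 5·e^(−5.1802) = 1.9120 + 0.39519 + 0.054451 + 0.028134 = 2.3898.
⟨E⟩ = Σ Eᵢ gᵢe^(−Eᵢ/kT) / Z = (1·1.9120 + 4.5·0.39519 + 8·0.054451 + 11.5·0.028134) / 2.3898 = 1.86 ε.

1.86 ε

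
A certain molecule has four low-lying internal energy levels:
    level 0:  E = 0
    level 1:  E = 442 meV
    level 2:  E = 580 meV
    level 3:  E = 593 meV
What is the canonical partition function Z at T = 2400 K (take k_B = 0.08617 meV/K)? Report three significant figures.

Z = 1.24

k_BT = 0.08617 × 2400 K = 206.81 meV.
Eᵢ/kT = 0, 2.1372, 2.8045, 2.8674.
Z = Σ e^(−Eᵢ/kT) = e^(−0) + e^(−2.1372) + e^(−2.8045) + e^(−2.8674) = 1.0000 + 0.11798 + 0.060537 + 0.056847 = 1.2354.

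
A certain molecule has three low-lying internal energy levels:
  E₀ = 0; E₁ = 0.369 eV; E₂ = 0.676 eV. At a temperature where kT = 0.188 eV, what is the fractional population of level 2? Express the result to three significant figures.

0.0235

Eᵢ/kT = 0, 1.9628, 3.5957.
Z = Σ e^(−Eᵢ/kT) = e^(−0) + e^(−1.9628) + e^(−3.5957) = 1.0000 + 0.14046 + 0.027441 = 1.1679.
P₂ = e^(−E₂/kT) / Z = 0.027441/1.1679 = 0.0235.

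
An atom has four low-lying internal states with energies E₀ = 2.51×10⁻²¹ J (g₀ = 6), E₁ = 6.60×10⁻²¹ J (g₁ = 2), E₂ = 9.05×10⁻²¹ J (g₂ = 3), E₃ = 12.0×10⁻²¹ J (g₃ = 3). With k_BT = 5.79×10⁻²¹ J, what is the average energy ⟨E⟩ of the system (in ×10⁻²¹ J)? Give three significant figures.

4.37 ×10⁻²¹ J

Eᵢ/kT = 0.43351, 1.1399, 1.5630, 2.0725.
Z = Σ gᵢe^(−Eᵢ/kT) = 6·e^(−0.43351) + 2·e^(−1.1399) + 3·e^(−1.5630) + 3·e^(−2.0725) = 3.8894 + 0.63970 + 0.62852 + 0.37761 = 5.5352.
⟨E⟩ = Σ Eᵢ gᵢe^(−Eᵢ/kT) / Z = (2.51·3.8894 + 6.60·0.63970 + 9.05·0.62852 + 12.0·0.37761) / 5.5352 = 4.37 ×10⁻²¹ J.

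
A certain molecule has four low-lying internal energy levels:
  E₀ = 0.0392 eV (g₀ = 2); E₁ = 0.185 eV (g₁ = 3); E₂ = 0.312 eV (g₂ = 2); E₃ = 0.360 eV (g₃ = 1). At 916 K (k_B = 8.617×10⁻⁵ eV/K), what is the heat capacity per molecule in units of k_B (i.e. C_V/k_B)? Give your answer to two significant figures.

k_BT = 8.617×10⁻⁵ × 916 K = 0.07893 eV.
Eᵢ/kT = 0.4966, 2.344, 3.953, 4.561.
Z = Σ gᵢe^(−Eᵢ/kT) = 2·e^(−0.4966) + 3·e^(−2.344) + 2·e^(−3.953) + 1·e^(−4.561) = 1.217 + 0.2878 + 0.03839 + 0.01045 = 1.554.
⟨E⟩ = 0.07509 eV, ⟨E²⟩ = 0.01082 eV².
C_V/k_B = (⟨E²⟩ − ⟨E⟩²)/(kT)² = (0.01082 − 0.005639)/0.006230 = 0.83.

0.83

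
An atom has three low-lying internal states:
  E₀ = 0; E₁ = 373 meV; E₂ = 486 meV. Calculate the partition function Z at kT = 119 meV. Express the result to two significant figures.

Z = 1.1

Eᵢ/kT = 0, 3.134, 4.084.
Z = Σ e^(−Eᵢ/kT) = e^(−0) + e^(−3.134) + e^(−4.084) = 1.000 + 0.04354 + 0.01684 = 1.060.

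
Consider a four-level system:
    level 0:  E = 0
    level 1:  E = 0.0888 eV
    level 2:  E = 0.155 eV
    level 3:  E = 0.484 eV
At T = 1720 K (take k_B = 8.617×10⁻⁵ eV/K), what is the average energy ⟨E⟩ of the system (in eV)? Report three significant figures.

0.0628 eV

k_BT = 8.617×10⁻⁵ × 1720 K = 0.14821 eV.
Eᵢ/kT = 0, 0.59915, 1.0458, 3.2656.
Z = Σ e^(−Eᵢ/kT) = e^(−0) + e^(−0.59915) + e^(−1.0458) + e^(−3.2656) = 1.0000 + 0.54928 + 0.35141 + 0.038174 = 1.9389.
⟨E⟩ = Σ Eᵢ e^(−Eᵢ/kT) / Z = (0·1.0000 + 0.0888·0.54928 + 0.155·0.35141 + 0.484·0.038174) / 1.9389 = 0.0628 eV.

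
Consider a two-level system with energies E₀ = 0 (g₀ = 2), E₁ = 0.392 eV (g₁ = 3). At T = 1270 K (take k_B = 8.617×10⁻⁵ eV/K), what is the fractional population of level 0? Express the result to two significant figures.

0.96

k_BT = 8.617×10⁻⁵ × 1270 K = 0.1094 eV.
Eᵢ/kT = 0, 3.583.
Z = Σ gᵢe^(−Eᵢ/kT) = 2·e^(−0) + 3·e^(−3.583) = 2.000 + 0.08338 = 2.083.
P₀ = g₀ e^(−E₀/kT) / Z = 2.000/2.083 = 0.96.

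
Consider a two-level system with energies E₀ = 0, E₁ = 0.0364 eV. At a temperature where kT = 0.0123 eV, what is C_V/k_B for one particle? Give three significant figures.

Eᵢ/kT = 0, 2.9593.
Z = Σ e^(−Eᵢ/kT) = e^(−0) + e^(−2.9593) = 1.0000 + 0.051855 = 1.0519.
⟨E⟩ = 0.0017944 eV, ⟨E²⟩ = 0.000065316 eV².
C_V/k_B = (⟨E²⟩ − ⟨E⟩²)/(kT)² = (0.000065316 − 0.0000032199)/0.00015129 = 0.410.

0.410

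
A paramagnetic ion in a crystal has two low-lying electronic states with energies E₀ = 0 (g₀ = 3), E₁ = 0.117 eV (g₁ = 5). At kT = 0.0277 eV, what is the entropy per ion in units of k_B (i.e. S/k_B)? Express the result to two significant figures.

1.2

Eᵢ/kT = 0, 4.224.
Z = Σ gᵢe^(−Eᵢ/kT) = 3·e^(−0) + 5·e^(−4.224) = 3.000 + 0.07320 = 3.073.
⟨E⟩ = Σ EᵢPᵢ = 0.002787 eV.
S/k_B = ln Z + ⟨E⟩/kT = ln(3.073) + 0.002787/0.0277 = 1.123 + 0.1006 = 1.2.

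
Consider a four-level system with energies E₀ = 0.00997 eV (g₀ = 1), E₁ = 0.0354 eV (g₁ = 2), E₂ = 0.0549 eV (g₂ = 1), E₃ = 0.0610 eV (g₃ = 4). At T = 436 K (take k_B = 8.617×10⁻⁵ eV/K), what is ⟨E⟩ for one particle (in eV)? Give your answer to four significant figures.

k_BT = 8.617×10⁻⁵ × 436 K = 0.0375701 eV.
Eᵢ/kT = 0.265371, 0.942239, 1.46127, 1.62363.
Z = Σ gᵢe^(−Eᵢ/kT) = 1·e^(−0.265371) + 2·e^(−0.942239) + 1·e^(−1.46127) + 4·e^(−1.62363) = 0.766921 + 0.779508 + 0.231942 + 0.788727 = 2.56710.
⟨E⟩ = Σ Eᵢ gᵢe^(−Eᵢ/kT) / Z = (0.00997·0.766921 + 0.0354·0.779508 + 0.0549·0.231942 + 0.0610·0.788727) / 2.56710 = 0.03743 eV.

0.03743 eV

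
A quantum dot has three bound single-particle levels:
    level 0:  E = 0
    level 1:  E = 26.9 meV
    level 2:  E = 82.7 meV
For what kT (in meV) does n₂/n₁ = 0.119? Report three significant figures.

26.2 meV

n₂/n₁ = exp[−(E₂−E₁)/kT] = 0.119.
⇒ (E₂−E₁)/kT = ln(1/0.119) = ln(8.4034) = 2.1286.
kT = 55.8 meV / 2.1286 = 26.2 meV.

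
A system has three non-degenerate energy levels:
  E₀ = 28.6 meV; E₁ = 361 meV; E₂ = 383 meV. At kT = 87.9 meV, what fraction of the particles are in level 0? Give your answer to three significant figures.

Eᵢ/kT = 0.32537, 4.1069, 4.3572.
Z = Σ e^(−Eᵢ/kT) = e^(−0.32537) + e^(−4.1069) + e^(−4.3572) = 0.72226 + 0.016459 + 0.012814 = 0.75153.
P₀ = e^(−E₀/kT) / Z = 0.72226/0.75153 = 0.961.

0.961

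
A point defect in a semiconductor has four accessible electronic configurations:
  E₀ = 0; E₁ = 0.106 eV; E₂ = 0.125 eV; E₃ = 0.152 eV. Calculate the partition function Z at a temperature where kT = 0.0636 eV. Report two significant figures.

Eᵢ/kT = 0, 1.667, 1.965, 2.390.
Z = Σ e^(−Eᵢ/kT) = e^(−0) + e^(−1.667) + e^(−1.965) + e^(−2.390) = 1.000 + 0.1888 + 0.1402 + 0.09163 = 1.421.

Z = 1.4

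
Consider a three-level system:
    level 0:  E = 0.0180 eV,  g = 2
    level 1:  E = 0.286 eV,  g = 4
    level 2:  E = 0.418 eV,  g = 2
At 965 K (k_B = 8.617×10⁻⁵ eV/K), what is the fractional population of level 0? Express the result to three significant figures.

0.919

k_BT = 8.617×10⁻⁵ × 965 K = 0.083154 eV.
Eᵢ/kT = 0.21647, 3.4394, 5.0268.
Z = Σ gᵢe^(−Eᵢ/kT) = 2·e^(−0.21647) + 4·e^(−3.4394) + 2·e^(−5.0268) = 1.6107 + 0.12834 + 0.013120 = 1.7522.
P₀ = g₀ e^(−E₀/kT) / Z = 1.6107/1.7522 = 0.919.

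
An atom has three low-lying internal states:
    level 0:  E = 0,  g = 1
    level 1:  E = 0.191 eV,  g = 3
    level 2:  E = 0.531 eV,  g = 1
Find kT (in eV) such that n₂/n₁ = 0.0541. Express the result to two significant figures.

0.19 eV

n₂/n₁ = (g₂/g₁) exp[−(E₂−E₁)/kT] = 0.0541.
⇒ (E₂−E₁)/kT = ln((1/3)/0.0541) = ln(6.161) = 1.818.
kT = 0.340 eV / 1.818 = 0.19 eV.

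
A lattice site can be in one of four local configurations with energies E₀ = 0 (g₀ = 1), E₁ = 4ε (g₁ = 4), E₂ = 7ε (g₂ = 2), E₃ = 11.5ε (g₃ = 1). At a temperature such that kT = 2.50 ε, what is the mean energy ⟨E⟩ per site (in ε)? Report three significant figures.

Eᵢ/kT = 0, 1.6000, 2.8000, 4.6000.
Z = Σ gᵢe^(−Eᵢ/kT) = 1·e^(−0) + 4·e^(−1.6000) + 2·e^(−2.8000) + 1·e^(−4.6000) = 1.0000 + 0.80759 + 0.12162 + 0.010052 = 1.9393.
⟨E⟩ = Σ Eᵢ gᵢe^(−Eᵢ/kT) / Z = (0·1.0000 + 4·0.80759 + 7·0.12162 + 11.5·0.010052) / 1.9393 = 2.16 ε.

2.16 ε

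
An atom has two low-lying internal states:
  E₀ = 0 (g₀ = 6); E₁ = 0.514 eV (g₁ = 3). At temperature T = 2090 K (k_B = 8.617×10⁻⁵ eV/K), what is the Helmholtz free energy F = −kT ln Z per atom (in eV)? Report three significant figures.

-0.328 eV

k_BT = 8.617×10⁻⁵ × 2090 K = 0.18010 eV.
Eᵢ/kT = 0, 2.8540.
Z = Σ gᵢe^(−Eᵢ/kT) = 6·e^(−0) + 3·e^(−2.8540) = 6.0000 + 0.17284 = 6.1728.
F = −kT ln Z = −0.18010 × ln(6.1728) = −0.18010 × 1.8202 = -0.328 eV.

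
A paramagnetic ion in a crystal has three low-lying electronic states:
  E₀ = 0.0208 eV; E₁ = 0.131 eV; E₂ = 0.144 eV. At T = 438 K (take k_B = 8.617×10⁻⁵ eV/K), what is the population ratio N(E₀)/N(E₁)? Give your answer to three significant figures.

k_BT = 8.617×10⁻⁵ × 438 K = 0.037742 eV.
n₀/n₁ = exp[−(E₀−E₁)/kT] = exp(−(-0.1102 eV)/(0.037742 eV)) = exp(2.9198) = 18.5.

18.5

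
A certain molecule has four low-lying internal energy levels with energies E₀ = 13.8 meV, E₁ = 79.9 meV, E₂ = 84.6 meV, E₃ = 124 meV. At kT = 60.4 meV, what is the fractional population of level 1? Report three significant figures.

0.185

Eᵢ/kT = 0.22848, 1.3228, 1.4007, 2.0530.
Z = Σ e^(−Eᵢ/kT) = e^(−0.22848) + e^(−1.3228) + e^(−1.4007) + e^(−2.0530) = 0.79574 + 0.26639 + 0.24642 + 0.12835 = 1.4369.
P₁ = e^(−E₁/kT) / Z = 0.26639/1.4369 = 0.185.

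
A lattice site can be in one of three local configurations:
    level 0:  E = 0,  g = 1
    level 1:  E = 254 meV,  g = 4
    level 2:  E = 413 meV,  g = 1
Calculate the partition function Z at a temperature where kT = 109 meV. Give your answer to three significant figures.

Eᵢ/kT = 0, 2.3303, 3.7890.
Z = Σ gᵢe^(−Eᵢ/kT) = 1·e^(−0) + 4·e^(−2.3303) + 1·e^(−3.7890) = 1.0000 + 0.38907 + 0.022618 = 1.4117.

Z = 1.41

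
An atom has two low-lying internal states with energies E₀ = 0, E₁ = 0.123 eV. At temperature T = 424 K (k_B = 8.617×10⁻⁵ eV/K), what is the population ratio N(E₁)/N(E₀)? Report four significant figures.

k_BT = 8.617×10⁻⁵ × 424 K = 0.0365361 eV.
n₁/n₀ = exp[−(E₁−E₀)/kT] = exp(−(0.123 eV)/(0.0365361 eV)) = exp(-3.36653) = 0.03451.

0.03451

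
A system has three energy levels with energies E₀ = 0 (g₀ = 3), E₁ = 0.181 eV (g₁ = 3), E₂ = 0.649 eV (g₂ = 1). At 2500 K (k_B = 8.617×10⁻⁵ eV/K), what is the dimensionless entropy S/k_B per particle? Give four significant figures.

k_BT = 8.617×10⁻⁵ × 2500 K = 0.215425 eV.
Eᵢ/kT = 0, 0.840200, 3.01265.
Z = Σ gᵢe^(−Eᵢ/kT) = 3·e^(−0) + 3·e^(−0.840200) + 1·e^(−3.01265) = 3.00000 + 1.29487 + 0.0491612 = 4.34403.
⟨E⟩ = Σ EᵢPᵢ = 0.0612972 eV.
S/k_B = ln Z + ⟨E⟩/kT = ln(4.34403) + 0.0612972/0.215425 = 1.46880 + 0.284541 = 1.753.

1.753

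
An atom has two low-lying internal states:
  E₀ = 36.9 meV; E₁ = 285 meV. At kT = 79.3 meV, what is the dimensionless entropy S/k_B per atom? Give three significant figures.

Eᵢ/kT = 0.46532, 3.5939.
Z = Σ e^(−Eᵢ/kT) = e^(−0.46532) + e^(−3.5939) = 0.62793 + 0.027491 = 0.65542.
⟨E⟩ = Σ EᵢPᵢ = 47.306 meV.
S/k_B = ln Z + ⟨E⟩/kT = ln(0.65542) + 47.306/79.3 = -0.42248 + 0.59654 = 0.174.

0.174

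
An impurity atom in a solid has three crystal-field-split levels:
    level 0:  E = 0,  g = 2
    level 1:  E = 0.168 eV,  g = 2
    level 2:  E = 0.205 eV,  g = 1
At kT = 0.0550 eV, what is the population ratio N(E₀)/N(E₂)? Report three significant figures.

n₀/n₂ = (g₀/g₂) exp[−(E₀−E₂)/kT] = (2/1) × exp(−(-0.205 eV)/(0.0550 eV)) = (2/1) × exp(3.7273) = 83.1.

83.1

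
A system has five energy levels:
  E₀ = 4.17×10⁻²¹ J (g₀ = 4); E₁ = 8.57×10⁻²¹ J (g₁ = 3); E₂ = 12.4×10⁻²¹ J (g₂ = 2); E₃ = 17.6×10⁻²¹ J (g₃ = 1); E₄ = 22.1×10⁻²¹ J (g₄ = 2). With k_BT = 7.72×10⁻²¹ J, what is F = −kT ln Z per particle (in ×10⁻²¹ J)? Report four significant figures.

-10.58 ×10⁻²¹ J

Eᵢ/kT = 0.540155, 1.11010, 1.60622, 2.27979, 2.86269.
Z = Σ gᵢe^(−Eᵢ/kT) = 4·e^(−0.540155) + 3·e^(−1.11010) + 2·e^(−1.60622) + 1·e^(−2.27979) + 2·e^(−2.86269) = 2.33063 + 0.988578 + 0.401289 + 0.102306 + 0.114230 = 3.93703.
F = −kT ln Z = −7.72 × ln(3.93703) = −7.72 × 1.37043 = -10.58 ×10⁻²¹ J.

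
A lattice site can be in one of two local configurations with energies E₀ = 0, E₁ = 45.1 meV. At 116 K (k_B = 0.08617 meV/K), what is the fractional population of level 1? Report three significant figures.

k_BT = 0.08617 × 116 K = 9.9957 meV.
Eᵢ/kT = 0, 4.5119.
Z = Σ e^(−Eᵢ/kT) = e^(−0) + e^(−4.5119) = 1.0000 + 0.010978 = 1.0110.
P₁ = e^(−E₁/kT) / Z = 0.010978/1.0110 = 0.0109.

0.0109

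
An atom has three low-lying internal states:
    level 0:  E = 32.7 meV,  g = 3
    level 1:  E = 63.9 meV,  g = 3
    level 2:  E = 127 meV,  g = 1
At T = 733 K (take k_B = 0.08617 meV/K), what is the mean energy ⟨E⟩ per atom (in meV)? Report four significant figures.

k_BT = 0.08617 × 733 K = 63.1626 meV.
Eᵢ/kT = 0.517711, 1.01167, 2.01068.
Z = Σ gᵢe^(−Eᵢ/kT) = 3·e^(−0.517711) + 3·e^(−1.01167) + 1·e^(−2.01068) = 1.78765 + 1.09083 + 0.133898 = 3.01238.
⟨E⟩ = Σ Eᵢ gᵢe^(−Eᵢ/kT) / Z = (32.7·1.78765 + 63.9·1.09083 + 127·0.133898) / 3.01238 = 48.19 meV.

48.19 meV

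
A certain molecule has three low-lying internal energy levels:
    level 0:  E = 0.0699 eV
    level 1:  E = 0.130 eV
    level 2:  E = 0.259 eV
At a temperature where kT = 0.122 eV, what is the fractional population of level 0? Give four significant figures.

Eᵢ/kT = 0.572951, 1.06557, 2.12295.
Z = Σ e^(−Eᵢ/kT) = e^(−0.572951) + e^(−1.06557) + e^(−2.12295) = 0.563859 + 0.344531 + 0.119678 = 1.02807.
P₀ = e^(−E₀/kT) / Z = 0.563859/1.02807 = 0.5485.

0.5485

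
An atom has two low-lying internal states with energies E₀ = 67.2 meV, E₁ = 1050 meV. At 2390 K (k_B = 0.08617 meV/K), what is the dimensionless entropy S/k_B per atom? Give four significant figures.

0.04847

k_BT = 0.08617 × 2390 K = 205.946 meV.
Eᵢ/kT = 0.326299, 5.09842.
Z = Σ e^(−Eᵢ/kT) = e^(−0.326299) + e^(−5.09842) = 0.721589 + 0.00610639 = 0.727695.
⟨E⟩ = Σ EᵢPᵢ = 75.4471 meV.
S/k_B = ln Z + ⟨E⟩/kT = ln(0.727695) + 75.4471/205.946 = -0.317873 + 0.366344 = 0.04847.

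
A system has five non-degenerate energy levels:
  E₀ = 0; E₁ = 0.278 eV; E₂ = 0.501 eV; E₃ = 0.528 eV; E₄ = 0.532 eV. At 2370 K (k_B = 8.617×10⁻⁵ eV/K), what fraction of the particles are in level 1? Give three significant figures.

k_BT = 8.617×10⁻⁵ × 2370 K = 0.20422 eV.
Eᵢ/kT = 0, 1.3613, 2.4532, 2.5854, 2.6050.
Z = Σ e^(−Eᵢ/kT) = e^(−0) + e^(−1.3613) + e^(−2.4532) + e^(−2.5854) + e^(−2.6050) = 1.0000 + 0.25633 + 0.086018 + 0.075366 + 0.073903 = 1.4916.
P₁ = e^(−E₁/kT) / Z = 0.25633/1.4916 = 0.172.

0.172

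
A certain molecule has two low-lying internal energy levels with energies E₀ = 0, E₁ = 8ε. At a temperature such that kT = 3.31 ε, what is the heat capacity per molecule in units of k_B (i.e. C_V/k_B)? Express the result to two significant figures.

Eᵢ/kT = 0, 2.417.
Z = Σ e^(−Eᵢ/kT) = e^(−0) + e^(−2.417) = 1.000 + 0.08919 = 1.089.
⟨E⟩ = 0.6552 ε, ⟨E²⟩ = 5.242 ε².
C_V/k_B = (⟨E²⟩ − ⟨E⟩²)/(kT)² = (5.242 − 0.4293)/10.96 = 0.44.

0.44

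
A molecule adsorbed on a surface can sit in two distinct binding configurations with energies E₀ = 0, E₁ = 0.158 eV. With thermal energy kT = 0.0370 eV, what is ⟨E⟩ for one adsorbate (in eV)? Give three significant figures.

Eᵢ/kT = 0, 4.2703.
Z = Σ e^(−Eᵢ/kT) = e^(−0) + e^(−4.2703) = 1.0000 + 0.013978 = 1.0140.
⟨E⟩ = Σ Eᵢ e^(−Eᵢ/kT) / Z = (0·1.0000 + 0.158·0.013978) / 1.0140 = 0.00218 eV.

0.00218 eV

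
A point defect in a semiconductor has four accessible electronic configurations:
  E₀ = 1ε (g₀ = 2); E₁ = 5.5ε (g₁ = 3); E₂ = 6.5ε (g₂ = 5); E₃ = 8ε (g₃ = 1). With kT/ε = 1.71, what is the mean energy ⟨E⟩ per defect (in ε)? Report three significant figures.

Eᵢ/kT = 0.58480, 3.2164, 3.8012, 4.6784.
Z = Σ gᵢe^(−Eᵢ/kT) = 2·e^(−0.58480) + 3·e^(−3.2164) + 5·e^(−3.8012) + 1·e^(−4.6784) = 1.1144 + 0.12030 + 0.11172 + 0.0092939 = 1.3557.
⟨E⟩ = Σ Eᵢ gᵢe^(−Eᵢ/kT) / Z = (1·1.1144 + 5.5·0.12030 + 6.5·0.11172 + 8·0.0092939) / 1.3557 = 1.90 ε.

1.90 ε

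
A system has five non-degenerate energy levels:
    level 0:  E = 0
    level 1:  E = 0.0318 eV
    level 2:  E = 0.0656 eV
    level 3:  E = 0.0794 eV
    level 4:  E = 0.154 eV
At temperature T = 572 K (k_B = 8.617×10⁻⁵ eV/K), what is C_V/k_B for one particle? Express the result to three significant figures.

k_BT = 8.617×10⁻⁵ × 572 K = 0.049289 eV.
Eᵢ/kT = 0, 0.64517, 1.3309, 1.6109, 3.1244.
Z = Σ e^(−Eᵢ/kT) = e^(−0) + e^(−0.64517) + e^(−1.3309) + e^(−1.6109) + e^(−3.1244) = 1.0000 + 0.52457 + 0.26424 + 0.19971 + 0.043963 = 2.0325.
⟨E⟩ = 0.027869 eV, ⟨E²⟩ = 0.0019529 eV².
C_V/k_B = (⟨E²⟩ − ⟨E⟩²)/(kT)² = (0.0019529 − 0.00077668)/0.0024294 = 0.484.

0.484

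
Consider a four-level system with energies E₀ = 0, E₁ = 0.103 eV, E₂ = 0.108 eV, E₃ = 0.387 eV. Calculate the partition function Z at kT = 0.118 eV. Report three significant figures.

Eᵢ/kT = 0, 0.87288, 0.91525, 3.2797.
Z = Σ e^(−Eᵢ/kT) = e^(−0) + e^(−0.87288) + e^(−0.91525) + e^(−3.2797) = 1.0000 + 0.41775 + 0.40042 + 0.037640 = 1.8558.

Z = 1.86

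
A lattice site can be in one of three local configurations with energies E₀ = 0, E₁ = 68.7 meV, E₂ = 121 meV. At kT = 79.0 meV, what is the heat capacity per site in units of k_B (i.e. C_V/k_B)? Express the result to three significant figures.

0.323

Eᵢ/kT = 0, 0.86962, 1.5316.
Z = Σ e^(−Eᵢ/kT) = e^(−0) + e^(−0.86962) + e^(−1.5316) = 1.0000 + 0.41911 + 0.21619 = 1.6353.
⟨E⟩ = 33.604 meV, ⟨E²⟩ = 3145.2 meV².
C_V/k_B = (⟨E²⟩ − ⟨E⟩²)/(kT)² = (3145.2 − 1129.2)/6241.0 = 0.323.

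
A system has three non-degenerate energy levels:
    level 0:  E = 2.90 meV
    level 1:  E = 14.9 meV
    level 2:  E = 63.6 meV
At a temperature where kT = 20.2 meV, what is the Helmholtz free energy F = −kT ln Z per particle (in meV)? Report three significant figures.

-6.61 meV

Eᵢ/kT = 0.14356, 0.73762, 3.1485.
Z = Σ e^(−Eᵢ/kT) = e^(−0.14356) + e^(−0.73762) + e^(−3.1485) = 0.86627 + 0.47825 + 0.042916 = 1.3874.
F = −kT ln Z = −20.2 × ln(1.3874) = −20.2 × 0.32743 = -6.61 meV.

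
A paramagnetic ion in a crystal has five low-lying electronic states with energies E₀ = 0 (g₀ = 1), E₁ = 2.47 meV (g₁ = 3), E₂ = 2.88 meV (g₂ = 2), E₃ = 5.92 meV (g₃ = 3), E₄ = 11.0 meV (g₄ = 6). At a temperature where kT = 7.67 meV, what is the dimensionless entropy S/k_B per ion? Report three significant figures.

Eᵢ/kT = 0, 0.32203, 0.37549, 0.77184, 1.4342.
Z = Σ gᵢe^(−Eᵢ/kT) = 1·e^(−0) + 3·e^(−0.32203) + 2·e^(−0.37549) + 3·e^(−0.77184) + 6·e^(−1.4342) = 1.0000 + 2.1740 + 1.3739 + 1.3865 + 1.4298 = 7.3642.
⟨E⟩ = Σ EᵢPᵢ = 4.5168 meV.
S/k_B = ln Z + ⟨E⟩/kT = ln(7.3642) + 4.5168/7.67 = 1.9966 + 0.58889 = 2.59.

2.59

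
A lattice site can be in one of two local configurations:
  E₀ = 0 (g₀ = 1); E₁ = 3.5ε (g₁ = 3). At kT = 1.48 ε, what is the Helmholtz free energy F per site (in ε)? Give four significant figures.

-0.3675 ε

Eᵢ/kT = 0, 2.36486.
Z = Σ gᵢe^(−Eᵢ/kT) = 1·e^(−0) + 3·e^(−2.36486) = 1.00000 + 0.281887 = 1.28189.
F = −kT ln Z = −1.48 × ln(1.28189) = −1.48 × 0.248336 = -0.3675 ε.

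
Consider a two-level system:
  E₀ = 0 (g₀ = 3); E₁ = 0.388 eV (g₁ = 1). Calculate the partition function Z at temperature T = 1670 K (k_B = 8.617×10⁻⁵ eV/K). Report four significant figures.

Z = 3.067

k_BT = 8.617×10⁻⁵ × 1670 K = 0.143904 eV.
Eᵢ/kT = 0, 2.69624.
Z = Σ gᵢe^(−Eᵢ/kT) = 3·e^(−0) + 1·e^(−2.69624) = 3.00000 + 0.0674587 = 3.06746.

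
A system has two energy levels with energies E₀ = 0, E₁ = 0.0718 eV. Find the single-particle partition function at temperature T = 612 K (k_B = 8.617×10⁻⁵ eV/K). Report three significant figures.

k_BT = 8.617×10⁻⁵ × 612 K = 0.052736 eV.
Eᵢ/kT = 0, 1.3615.
Z = Σ e^(−Eᵢ/kT) = e^(−0) + e^(−1.3615) = 1.0000 + 0.25628 = 1.2563.

Z = 1.26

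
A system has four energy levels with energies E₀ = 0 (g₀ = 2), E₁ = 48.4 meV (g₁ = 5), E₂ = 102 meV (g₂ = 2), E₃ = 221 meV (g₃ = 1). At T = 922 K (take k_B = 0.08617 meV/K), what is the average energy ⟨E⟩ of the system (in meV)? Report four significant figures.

37.82 meV

k_BT = 0.08617 × 922 K = 79.4487 meV.
Eᵢ/kT = 0, 0.609198, 1.28385, 2.78167.
Z = Σ gᵢe^(−Eᵢ/kT) = 2·e^(−0) + 5·e^(−0.609198) + 2·e^(−1.28385) + 1·e^(−2.78167) = 2.00000 + 2.71893 + 0.553938 + 0.0619350 = 5.33480.
⟨E⟩ = Σ Eᵢ gᵢe^(−Eᵢ/kT) / Z = (0·2.00000 + 48.4·2.71893 + 102·0.553938 + 221·0.0619350) / 5.33480 = 37.82 meV.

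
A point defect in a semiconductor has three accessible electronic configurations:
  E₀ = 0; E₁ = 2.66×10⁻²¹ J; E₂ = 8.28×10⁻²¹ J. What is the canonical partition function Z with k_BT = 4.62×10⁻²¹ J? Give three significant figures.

Eᵢ/kT = 0, 0.57576, 1.7922.
Z = Σ e^(−Eᵢ/kT) = e^(−0) + e^(−0.57576) + e^(−1.7922) = 1.0000 + 0.56228 + 0.16659 = 1.7289.

Z = 1.73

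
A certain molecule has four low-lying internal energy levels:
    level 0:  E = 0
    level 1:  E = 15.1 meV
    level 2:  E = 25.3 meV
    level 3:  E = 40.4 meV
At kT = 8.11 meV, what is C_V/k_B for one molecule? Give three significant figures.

Eᵢ/kT = 0, 1.8619, 3.1196, 4.9815.
Z = Σ e^(−Eᵢ/kT) = e^(−0) + e^(−1.8619) + e^(−3.1196) + e^(−4.9815) = 1.0000 + 0.15538 + 0.044175 + 0.0068638 = 1.2064.
⟨E⟩ = 3.1011 meV, ⟨E²⟩ = 62.091 meV².
C_V/k_B = (⟨E²⟩ − ⟨E⟩²)/(kT)² = (62.091 − 9.6168)/65.772 = 0.798.

0.798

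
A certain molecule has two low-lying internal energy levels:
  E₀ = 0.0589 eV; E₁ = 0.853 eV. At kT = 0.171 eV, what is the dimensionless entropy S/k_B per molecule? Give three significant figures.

Eᵢ/kT = 0.34444, 4.9883.
Z = Σ e^(−Eᵢ/kT) = e^(−0.34444) + e^(−4.9883) = 0.70862 + 0.0068172 = 0.71544.
⟨E⟩ = Σ EᵢPᵢ = 0.066466 eV.
S/k_B = ln Z + ⟨E⟩/kT = ln(0.71544) + 0.066466/0.171 = -0.33486 + 0.38869 = 0.0538.

0.0538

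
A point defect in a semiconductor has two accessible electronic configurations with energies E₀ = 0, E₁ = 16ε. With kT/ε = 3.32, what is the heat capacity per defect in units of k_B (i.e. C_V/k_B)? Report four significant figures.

0.1845

Eᵢ/kT = 0, 4.81928.
Z = Σ e^(−Eᵢ/kT) = e^(−0) + e^(−4.81928) = 1.00000 + 0.00807260 = 1.00807.
⟨E⟩ = 0.128128 ε, ⟨E²⟩ = 2.05004 ε².
C_V/k_B = (⟨E²⟩ − ⟨E⟩²)/(kT)² = (2.05004 − 0.0164168)/11.0224 = 0.1845.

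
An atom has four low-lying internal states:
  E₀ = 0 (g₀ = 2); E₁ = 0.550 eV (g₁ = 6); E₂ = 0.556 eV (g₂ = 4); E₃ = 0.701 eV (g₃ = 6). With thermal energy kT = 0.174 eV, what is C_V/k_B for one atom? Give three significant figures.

Eᵢ/kT = 0, 3.1609, 3.1954, 4.0287.
Z = Σ gᵢe^(−Eᵢ/kT) = 2·e^(−0) + 6·e^(−3.1609) + 4·e^(−3.1954) + 6·e^(−4.0287) = 2.0000 + 0.25433 + 0.16380 + 0.10678 = 2.5249.
⟨E⟩ = 0.12112 eV, ⟨E²⟩ = 0.071307 eV².
C_V/k_B = (⟨E²⟩ − ⟨E⟩²)/(kT)² = (0.071307 − 0.014670)/0.030276 = 1.87.

1.87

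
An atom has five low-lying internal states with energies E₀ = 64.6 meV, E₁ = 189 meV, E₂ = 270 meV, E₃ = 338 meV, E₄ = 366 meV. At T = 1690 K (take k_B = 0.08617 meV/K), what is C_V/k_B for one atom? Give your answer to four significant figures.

0.5471

k_BT = 0.08617 × 1690 K = 145.627 meV.
Eᵢ/kT = 0.443599, 1.29784, 1.85405, 2.32100, 2.51327.
Z = Σ e^(−Eᵢ/kT) = e^(−0.443599) + e^(−1.29784) + e^(−1.85405) + e^(−2.32100) + e^(−2.51327) = 0.641723 + 0.273121 + 0.156602 + 0.0981754 + 0.0810029 = 1.25062.
⟨E⟩ = 158.472 meV, ⟨E²⟩ = 36715.6 meV².
C_V/k_B = (⟨E²⟩ − ⟨E⟩²)/(kT)² = (36715.6 − 25113.4)/21207.2 = 0.5471.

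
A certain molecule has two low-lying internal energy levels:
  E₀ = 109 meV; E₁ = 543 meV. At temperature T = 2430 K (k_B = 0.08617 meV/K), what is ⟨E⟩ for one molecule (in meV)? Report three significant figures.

158 meV

k_BT = 0.08617 × 2430 K = 209.39 meV.
Eᵢ/kT = 0.52056, 2.5932.
Z = Σ e^(−Eᵢ/kT) = e^(−0.52056) + e^(−2.5932) = 0.59419 + 0.074780 = 0.66897.
⟨E⟩ = Σ Eᵢ e^(−Eᵢ/kT) / Z = (109·0.59419 + 543·0.074780) / 0.66897 = 158 meV.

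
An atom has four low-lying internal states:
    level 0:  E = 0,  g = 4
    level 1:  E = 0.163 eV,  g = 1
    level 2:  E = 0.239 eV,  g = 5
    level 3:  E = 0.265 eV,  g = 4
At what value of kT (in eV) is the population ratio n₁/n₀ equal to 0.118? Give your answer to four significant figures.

0.2171 eV

n₁/n₀ = (g₁/g₀) exp[−(E₁−E₀)/kT] = 0.118.
⇒ (E₁−E₀)/kT = ln((1/4)/0.118) = ln(2.11864) = 0.750774.
kT = 0.163 eV / 0.750774 = 0.2171 eV.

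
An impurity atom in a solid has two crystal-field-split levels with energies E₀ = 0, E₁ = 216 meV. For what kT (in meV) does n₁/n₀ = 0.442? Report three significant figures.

n₁/n₀ = exp[−(E₁−E₀)/kT] = 0.442.
⇒ (E₁−E₀)/kT = ln(1/0.442) = ln(2.2624) = 0.81643.
kT = 216 meV / 0.81643 = 265 meV.

265 meV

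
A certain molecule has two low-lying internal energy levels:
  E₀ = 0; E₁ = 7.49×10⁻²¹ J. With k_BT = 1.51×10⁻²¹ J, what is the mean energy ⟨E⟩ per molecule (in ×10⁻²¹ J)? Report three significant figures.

0.0521 ×10⁻²¹ J

Eᵢ/kT = 0, 4.9603.
Z = Σ e^(−Eᵢ/kT) = e^(−0) + e^(−4.9603) = 1.0000 + 0.0070108 = 1.0070.
⟨E⟩ = Σ Eᵢ e^(−Eᵢ/kT) / Z = (0·1.0000 + 7.49·0.0070108) / 1.0070 = 0.0521 ×10⁻²¹ J.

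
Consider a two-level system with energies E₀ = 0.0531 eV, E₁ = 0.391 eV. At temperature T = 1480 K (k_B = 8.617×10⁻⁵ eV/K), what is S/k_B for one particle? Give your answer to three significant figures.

k_BT = 8.617×10⁻⁵ × 1480 K = 0.12753 eV.
Eᵢ/kT = 0.41637, 3.0659.
Z = Σ e^(−Eᵢ/kT) = e^(−0.41637) + e^(−3.0659) = 0.65944 + 0.046612 = 0.70605.
⟨E⟩ = Σ EᵢPᵢ = 0.075408 eV.
S/k_B = ln Z + ⟨E⟩/kT = ln(0.70605) + 0.075408/0.12753 = -0.34807 + 0.59130 = 0.243.

0.243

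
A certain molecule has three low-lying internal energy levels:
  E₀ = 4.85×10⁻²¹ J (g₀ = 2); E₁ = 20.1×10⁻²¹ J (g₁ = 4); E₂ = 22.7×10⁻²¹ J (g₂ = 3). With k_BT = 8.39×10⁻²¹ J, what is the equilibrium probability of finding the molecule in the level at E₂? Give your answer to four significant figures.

0.1189

Eᵢ/kT = 0.578069, 2.39571, 2.70560.
Z = Σ gᵢe^(−Eᵢ/kT) = 2·e^(−0.578069) + 4·e^(−2.39571) + 3·e^(−2.70560) = 1.12196 + 0.364432 + 0.200491 = 1.68688.
P₂ = g₂ e^(−E₂/kT) / Z = 0.200491/1.68688 = 0.1189.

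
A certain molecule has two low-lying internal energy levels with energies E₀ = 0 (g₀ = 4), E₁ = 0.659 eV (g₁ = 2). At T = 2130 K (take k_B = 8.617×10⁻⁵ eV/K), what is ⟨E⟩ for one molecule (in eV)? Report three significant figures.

k_BT = 8.617×10⁻⁵ × 2130 K = 0.18354 eV.
Eᵢ/kT = 0, 3.5905.
Z = Σ gᵢe^(−Eᵢ/kT) = 4·e^(−0) + 2·e^(−3.5905) = 4.0000 + 0.055169 = 4.0552.
⟨E⟩ = Σ Eᵢ gᵢe^(−Eᵢ/kT) / Z = (0·4.0000 + 0.659·0.055169) / 4.0552 = 0.00897 eV.

0.00897 eV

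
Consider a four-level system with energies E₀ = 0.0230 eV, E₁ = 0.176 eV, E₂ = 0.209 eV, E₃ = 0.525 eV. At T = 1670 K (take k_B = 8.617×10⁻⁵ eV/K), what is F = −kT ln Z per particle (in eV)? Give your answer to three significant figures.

k_BT = 8.617×10⁻⁵ × 1670 K = 0.14390 eV.
Eᵢ/kT = 0.15983, 1.2231, 1.4524, 3.6484.
Z = Σ e^(−Eᵢ/kT) = e^(−0.15983) + e^(−1.2231) + e^(−1.4524) + e^(−3.6484) = 0.85229 + 0.29432 + 0.23401 + 0.026033 = 1.4067.
F = −kT ln Z = −0.14390 × ln(1.4067) = −0.14390 × 0.34125 = -0.0491 eV.

-0.0491 eV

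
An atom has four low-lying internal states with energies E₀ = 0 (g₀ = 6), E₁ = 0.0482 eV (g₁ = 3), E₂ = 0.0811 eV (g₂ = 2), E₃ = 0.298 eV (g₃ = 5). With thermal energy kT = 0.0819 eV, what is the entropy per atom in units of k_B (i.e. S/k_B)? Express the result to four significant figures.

2.402

Eᵢ/kT = 0, 0.588523, 0.990232, 3.63858.
Z = Σ gᵢe^(−Eᵢ/kT) = 6·e^(−0) + 3·e^(−0.588523) + 2·e^(−0.990232) + 5·e^(−3.63858) = 6.00000 + 1.66544 + 0.742981 + 0.131448 = 8.53987.
⟨E⟩ = Σ EᵢPᵢ = 0.0210426 eV.
S/k_B = ln Z + ⟨E⟩/kT = ln(8.53987) + 0.0210426/0.0819 = 2.14475 + 0.256930 = 2.402.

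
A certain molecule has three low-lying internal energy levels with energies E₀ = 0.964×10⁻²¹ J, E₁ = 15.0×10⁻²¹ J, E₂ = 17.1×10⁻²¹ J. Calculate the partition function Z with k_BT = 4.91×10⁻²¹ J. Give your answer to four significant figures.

Z = 0.8996

Eᵢ/kT = 0.196334, 3.05499, 3.48269.
Z = Σ e^(−Eᵢ/kT) = e^(−0.196334) + e^(−3.05499) + e^(−3.48269) = 0.821738 + 0.0471232 + 0.0307247 = 0.899586.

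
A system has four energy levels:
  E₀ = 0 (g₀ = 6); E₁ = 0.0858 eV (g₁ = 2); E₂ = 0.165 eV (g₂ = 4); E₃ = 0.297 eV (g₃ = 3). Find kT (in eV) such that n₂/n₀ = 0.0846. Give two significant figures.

0.080 eV

n₂/n₀ = (g₂/g₀) exp[−(E₂−E₀)/kT] = 0.0846.
⇒ (E₂−E₀)/kT = ln((4/6)/0.0846) = ln(7.880) = 2.064.
kT = 0.165 eV / 2.064 = 0.080 eV.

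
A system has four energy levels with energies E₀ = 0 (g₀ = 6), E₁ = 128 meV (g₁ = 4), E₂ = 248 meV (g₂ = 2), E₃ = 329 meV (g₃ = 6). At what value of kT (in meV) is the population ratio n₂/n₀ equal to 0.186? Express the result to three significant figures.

425 meV

n₂/n₀ = (g₂/g₀) exp[−(E₂−E₀)/kT] = 0.186.
⇒ (E₂−E₀)/kT = ln((2/6)/0.186) = ln(1.7921) = 0.58339.
kT = 248 meV / 0.58339 = 425 meV.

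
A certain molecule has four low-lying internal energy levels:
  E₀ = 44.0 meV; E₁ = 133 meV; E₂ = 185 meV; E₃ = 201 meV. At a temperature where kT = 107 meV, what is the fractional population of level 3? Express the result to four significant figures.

0.1192

Eᵢ/kT = 0.411215, 1.24299, 1.72897, 1.87850.
Z = Σ e^(−Eᵢ/kT) = e^(−0.411215) + e^(−1.24299) + e^(−1.72897) + e^(−1.87850) = 0.662844 + 0.288520 + 0.177467 + 0.152819 = 1.28165.
P₃ = e^(−E₃/kT) / Z = 0.152819/1.28165 = 0.1192.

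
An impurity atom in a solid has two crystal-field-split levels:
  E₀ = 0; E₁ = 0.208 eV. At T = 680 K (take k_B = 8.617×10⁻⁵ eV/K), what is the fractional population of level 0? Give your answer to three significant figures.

k_BT = 8.617×10⁻⁵ × 680 K = 0.058596 eV.
Eᵢ/kT = 0, 3.5497.
Z = Σ e^(−Eᵢ/kT) = e^(−0) + e^(−3.5497) = 1.0000 + 0.028733 = 1.0287.
P₀ = e^(−E₀/kT) / Z = 1.0000/1.0287 = 0.972.

0.972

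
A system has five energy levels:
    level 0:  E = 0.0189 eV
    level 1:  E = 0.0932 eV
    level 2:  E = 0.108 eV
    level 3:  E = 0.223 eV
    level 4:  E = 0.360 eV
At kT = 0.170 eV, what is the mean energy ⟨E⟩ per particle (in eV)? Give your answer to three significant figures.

0.0967 eV

Eᵢ/kT = 0.11118, 0.54824, 0.63529, 1.3118, 2.1176.
Z = Σ e^(−Eᵢ/kT) = e^(−0.11118) + e^(−0.54824) + e^(−0.63529) + e^(−1.3118) + e^(−2.1176) = 0.89478 + 0.57797 + 0.52978 + 0.26933 + 0.12032 = 2.3922.
⟨E⟩ = Σ Eᵢ e^(−Eᵢ/kT) / Z = (0.0189·0.89478 + 0.0932·0.57797 + 0.108·0.52978 + 0.223·0.26933 + 0.360·0.12032) / 2.3922 = 0.0967 eV.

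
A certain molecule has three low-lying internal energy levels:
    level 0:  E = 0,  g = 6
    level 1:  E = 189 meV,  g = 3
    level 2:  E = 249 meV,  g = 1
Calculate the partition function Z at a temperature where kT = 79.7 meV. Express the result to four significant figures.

Eᵢ/kT = 0, 2.37139, 3.12422.
Z = Σ gᵢe^(−Eᵢ/kT) = 6·e^(−0) + 3·e^(−2.37139) + 1·e^(−3.12422) = 6.00000 + 0.280053 + 0.0439712 = 6.32402.

Z = 6.324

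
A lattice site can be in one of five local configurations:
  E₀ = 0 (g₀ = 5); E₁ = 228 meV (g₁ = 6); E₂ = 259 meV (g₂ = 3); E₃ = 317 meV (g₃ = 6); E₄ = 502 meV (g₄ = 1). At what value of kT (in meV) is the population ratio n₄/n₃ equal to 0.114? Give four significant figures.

487.1 meV

n₄/n₃ = (g₄/g₃) exp[−(E₄−E₃)/kT] = 0.114.
⇒ (E₄−E₃)/kT = ln((1/6)/0.114) = ln(1.46199) = 0.379799.
kT = 185 meV / 0.379799 = 487.1 meV.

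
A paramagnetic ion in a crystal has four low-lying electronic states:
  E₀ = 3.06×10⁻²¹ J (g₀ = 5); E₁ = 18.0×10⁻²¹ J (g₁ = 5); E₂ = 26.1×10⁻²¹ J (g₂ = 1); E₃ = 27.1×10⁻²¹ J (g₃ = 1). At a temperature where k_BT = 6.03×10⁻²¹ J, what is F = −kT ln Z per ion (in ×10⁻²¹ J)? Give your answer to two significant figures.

-7.2 ×10⁻²¹ J

Eᵢ/kT = 0.5075, 2.985, 4.328, 4.494.
Z = Σ gᵢe^(−Eᵢ/kT) = 5·e^(−0.5075) + 5·e^(−2.985) + 1·e^(−4.328) + 1·e^(−4.494) = 3.010 + 0.2527 + 0.01319 + 0.01118 = 3.287.
F = −kT ln Z = −6.03 × ln(3.287) = −6.03 × 1.190 = -7.2 ×10⁻²¹ J.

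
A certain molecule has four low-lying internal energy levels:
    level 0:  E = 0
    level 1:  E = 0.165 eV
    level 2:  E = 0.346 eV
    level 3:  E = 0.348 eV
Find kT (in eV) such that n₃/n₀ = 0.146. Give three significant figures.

0.181 eV

n₃/n₀ = exp[−(E₃−E₀)/kT] = 0.146.
⇒ (E₃−E₀)/kT = ln(1/0.146) = ln(6.8493) = 1.9241.
kT = 0.348 eV / 1.9241 = 0.181 eV.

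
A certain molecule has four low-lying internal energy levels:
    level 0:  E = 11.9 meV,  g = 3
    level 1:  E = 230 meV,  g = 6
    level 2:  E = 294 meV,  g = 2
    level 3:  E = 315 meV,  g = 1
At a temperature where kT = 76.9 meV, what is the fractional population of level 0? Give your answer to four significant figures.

Eᵢ/kT = 0.154746, 2.99090, 3.82315, 4.09623.
Z = Σ gᵢe^(−Eᵢ/kT) = 3·e^(−0.154746) + 6·e^(−2.99090) + 2·e^(−3.82315) + 1·e^(−4.09623) = 2.56990 + 0.301453 + 0.0437177 + 0.0166353 = 2.93171.
P₀ = g₀ e^(−E₀/kT) / Z = 2.56990/2.93171 = 0.8766.

0.8766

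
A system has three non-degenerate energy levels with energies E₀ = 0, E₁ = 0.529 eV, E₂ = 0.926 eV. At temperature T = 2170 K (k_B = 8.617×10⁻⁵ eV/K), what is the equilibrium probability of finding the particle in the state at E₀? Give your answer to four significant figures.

k_BT = 8.617×10⁻⁵ × 2170 K = 0.186989 eV.
Eᵢ/kT = 0, 2.82904, 4.95216.
Z = Σ e^(−Eᵢ/kT) = e^(−0) + e^(−2.82904) + e^(−4.95216) = 1.00000 + 0.0590695 + 0.00706813 = 1.06614.
P₀ = e^(−E₀/kT) / Z = 1.00000/1.06614 = 0.9380.

0.9380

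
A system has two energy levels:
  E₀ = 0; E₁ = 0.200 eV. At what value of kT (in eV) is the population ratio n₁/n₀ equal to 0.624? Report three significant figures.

0.424 eV

n₁/n₀ = exp[−(E₁−E₀)/kT] = 0.624.
⇒ (E₁−E₀)/kT = ln(1/0.624) = ln(1.6026) = 0.47163.
kT = 0.200 eV / 0.47163 = 0.424 eV.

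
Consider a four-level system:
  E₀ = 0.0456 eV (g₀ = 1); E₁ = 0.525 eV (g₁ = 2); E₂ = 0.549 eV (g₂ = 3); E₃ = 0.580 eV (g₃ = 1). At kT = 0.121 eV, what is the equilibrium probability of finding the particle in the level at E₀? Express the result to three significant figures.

Eᵢ/kT = 0.37686, 4.3388, 4.5372, 4.7934.
Z = Σ gᵢe^(−Eᵢ/kT) = 1·e^(−0.37686) + 2·e^(−4.3388) + 3·e^(−4.5372) + 1·e^(−4.7934) = 0.68601 + 0.026104 + 0.032110 + 0.0082842 = 0.75251.
P₀ = g₀ e^(−E₀/kT) / Z = 0.68601/0.75251 = 0.912.

0.912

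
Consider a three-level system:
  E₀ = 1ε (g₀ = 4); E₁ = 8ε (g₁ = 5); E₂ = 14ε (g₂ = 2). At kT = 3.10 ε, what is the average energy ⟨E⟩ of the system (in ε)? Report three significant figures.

1.89 ε

Eᵢ/kT = 0.32258, 2.5806, 4.5161.
Z = Σ gᵢe^(−Eᵢ/kT) = 4·e^(−0.32258) + 5·e^(−2.5806) + 2·e^(−4.5161) = 2.8971 + 0.37864 + 0.021863 = 3.2976.
⟨E⟩ = Σ Eᵢ gᵢe^(−Eᵢ/kT) / Z = (1·2.8971 + 8·0.37864 + 14·0.021863) / 3.2976 = 1.89 ε.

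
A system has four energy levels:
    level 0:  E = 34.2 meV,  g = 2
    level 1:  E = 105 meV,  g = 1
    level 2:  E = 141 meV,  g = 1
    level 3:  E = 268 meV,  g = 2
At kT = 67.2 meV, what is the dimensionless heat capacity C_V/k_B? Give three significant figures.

Eᵢ/kT = 0.50893, 1.5625, 2.0982, 3.9881.
Z = Σ gᵢe^(−Eᵢ/kT) = 2·e^(−0.50893) + 1·e^(−1.5625) + 1·e^(−2.0982) + 2·e^(−3.9881) = 1.2023 + 0.20961 + 0.12268 + 0.037070 = 1.5717.
⟨E⟩ = 57.492 meV, ⟨E²⟩ = 5610.9 meV².
C_V/k_B = (⟨E²⟩ − ⟨E⟩²)/(kT)² = (5610.9 − 3305.3)/4515.8 = 0.511.

0.511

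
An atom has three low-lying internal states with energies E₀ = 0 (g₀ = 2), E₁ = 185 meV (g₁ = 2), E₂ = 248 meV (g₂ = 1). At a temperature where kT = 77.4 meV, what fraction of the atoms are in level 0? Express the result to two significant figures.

Eᵢ/kT = 0, 2.390, 3.204.
Z = Σ gᵢe^(−Eᵢ/kT) = 2·e^(−0) + 2·e^(−2.390) + 1·e^(−3.204) = 2.000 + 0.1833 + 0.04060 = 2.224.
P₀ = g₀ e^(−E₀/kT) / Z = 2.000/2.224 = 0.90.

0.90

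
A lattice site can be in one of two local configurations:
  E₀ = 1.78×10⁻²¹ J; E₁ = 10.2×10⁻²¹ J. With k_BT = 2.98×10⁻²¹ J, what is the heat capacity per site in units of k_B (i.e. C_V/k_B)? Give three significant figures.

Eᵢ/kT = 0.59732, 3.4228.
Z = Σ e^(−Eᵢ/kT) = e^(−0.59732) + e^(−3.4228) = 0.55028 + 0.032621 = 0.58290.
⟨E⟩ = 2.2512, ⟨E²⟩ = 8.8135.
C_V/k_B = (⟨E²⟩ − ⟨E⟩²)/(kT)² = (8.8135 − 5.0679)/8.8804 = 0.422.

0.422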